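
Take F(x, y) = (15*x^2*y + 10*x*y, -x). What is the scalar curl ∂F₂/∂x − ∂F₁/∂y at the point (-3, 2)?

-106

∂F₂/∂x = -1
∂F₁/∂y = 15*x^2 + 10*x
Scalar curl = -15*x^2 - 10*x - 1
At (-3, 2): -106.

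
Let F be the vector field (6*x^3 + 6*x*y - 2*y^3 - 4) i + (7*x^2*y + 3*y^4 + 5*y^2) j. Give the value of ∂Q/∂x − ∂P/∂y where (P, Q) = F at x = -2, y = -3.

∂F₂/∂x = 14*x*y
∂F₁/∂y = 6*x - 6*y^2
Scalar curl = 14*x*y - 6*x + 6*y^2
At (-2, -3): 150.

150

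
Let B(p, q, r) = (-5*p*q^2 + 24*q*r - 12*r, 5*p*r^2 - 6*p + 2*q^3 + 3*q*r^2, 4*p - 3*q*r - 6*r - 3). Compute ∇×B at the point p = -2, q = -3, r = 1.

(35, -88, 35)

(∇×B)₁ = ∂B₃/∂q − ∂B₂/∂r = -10*p*r - 6*q*r - 3*r
(∇×B)₂ = ∂B₁/∂r − ∂B₃/∂p = 24*q - 16
(∇×B)₃ = ∂B₂/∂p − ∂B₁/∂q = 10*p*q + 5*r^2 - 24*r - 6
∇×B = (-10*p*r - 6*q*r - 3*r, 24*q - 16, 10*p*q + 5*r^2 - 24*r - 6)
At (-2, -3, 1): (35, -88, 35).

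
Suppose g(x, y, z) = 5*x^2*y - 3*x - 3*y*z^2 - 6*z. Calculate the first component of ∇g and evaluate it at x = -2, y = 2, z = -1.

(∇g)_1 = ∂g/∂x = 10*x*y - 3
At (-2, 2, -1): -43.

-43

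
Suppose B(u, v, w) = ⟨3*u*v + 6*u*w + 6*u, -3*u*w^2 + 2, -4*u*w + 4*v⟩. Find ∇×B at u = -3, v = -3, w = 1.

(-14, -14, 6)

(∇×B)₁ = ∂B₃/∂v − ∂B₂/∂w = 6*u*w + 4
(∇×B)₂ = ∂B₁/∂w − ∂B₃/∂u = 6*u + 4*w
(∇×B)₃ = ∂B₂/∂u − ∂B₁/∂v = -3*u - 3*w^2
∇×B = (6*u*w + 4, 6*u + 4*w, -3*u - 3*w^2)
At (-3, -3, 1): (-14, -14, 6).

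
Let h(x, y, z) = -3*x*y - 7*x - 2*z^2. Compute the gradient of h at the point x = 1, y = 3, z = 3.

∂h/∂x = -3*y - 7
∂h/∂y = -3*x
∂h/∂z = -4*z
∇h = (-3*y - 7, -3*x, -4*z)
At (1, 3, 3): (-16, -3, -12).

(-16, -3, -12)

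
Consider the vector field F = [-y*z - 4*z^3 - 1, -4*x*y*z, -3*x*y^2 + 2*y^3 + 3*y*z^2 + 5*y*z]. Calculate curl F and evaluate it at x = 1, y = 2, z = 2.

(42, -38, -14)

(∇×F)₁ = ∂F₃/∂y − ∂F₂/∂z = -2*x*y + 6*y^2 + 3*z^2 + 5*z
(∇×F)₂ = ∂F₁/∂z − ∂F₃/∂x = 3*y^2 - y - 12*z^2
(∇×F)₃ = ∂F₂/∂x − ∂F₁/∂y = -4*y*z + z
∇×F = (-2*x*y + 6*y^2 + 3*z^2 + 5*z, 3*y^2 - y - 12*z^2, -4*y*z + z)
At (1, 2, 2): (42, -38, -14).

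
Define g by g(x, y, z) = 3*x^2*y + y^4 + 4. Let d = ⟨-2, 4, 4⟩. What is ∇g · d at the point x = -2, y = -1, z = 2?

∂g/∂x = 6*x*y
∂g/∂y = 3*x^2 + 4*y^3
∂g/∂z = 0
∇g at (-2, -1, 2) = (12, 8, 0)
∇g · d = (12)(-2) + (8)(4) + (0)(4) = 8

8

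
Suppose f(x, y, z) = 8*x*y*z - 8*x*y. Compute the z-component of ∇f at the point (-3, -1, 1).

24

(∇f)_3 = ∂f/∂z = 8*x*y
At (-3, -1, 1): 24.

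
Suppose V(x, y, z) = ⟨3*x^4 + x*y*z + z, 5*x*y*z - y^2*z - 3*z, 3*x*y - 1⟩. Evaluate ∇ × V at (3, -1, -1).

(28, 1, 8)

(∇×V)₁ = ∂V₃/∂y − ∂V₂/∂z = -5*x*y + 3*x + y^2 + 3
(∇×V)₂ = ∂V₁/∂z − ∂V₃/∂x = x*y - 3*y + 1
(∇×V)₃ = ∂V₂/∂x − ∂V₁/∂y = -x*z + 5*y*z
∇×V = (-5*x*y + 3*x + y^2 + 3, x*y - 3*y + 1, -x*z + 5*y*z)
At (3, -1, -1): (28, 1, 8).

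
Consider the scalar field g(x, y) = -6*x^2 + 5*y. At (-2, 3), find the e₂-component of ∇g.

(∇g)_2 = ∂g/∂y = 5
At (-2, 3): 5.

5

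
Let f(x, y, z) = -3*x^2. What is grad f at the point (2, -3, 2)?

∂f/∂x = -6*x
∂f/∂y = 0
∂f/∂z = 0
∇f = (-6*x, 0, 0)
At (2, -3, 2): (-12, 0, 0).

(-12, 0, 0)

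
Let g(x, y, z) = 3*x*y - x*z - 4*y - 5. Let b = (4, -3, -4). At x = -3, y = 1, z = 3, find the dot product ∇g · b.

∂g/∂x = 3*y - z
∂g/∂y = 3*x - 4
∂g/∂z = -x
∇g at (-3, 1, 3) = (0, -13, 3)
∇g · b = (0)(4) + (-13)(-3) + (3)(-4) = 27

27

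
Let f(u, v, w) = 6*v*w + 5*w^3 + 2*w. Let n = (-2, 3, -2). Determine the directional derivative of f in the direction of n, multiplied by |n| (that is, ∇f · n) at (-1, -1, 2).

∂f/∂u = 0
∂f/∂v = 6*w
∂f/∂w = 6*v + 15*w^2 + 2
∇f at (-1, -1, 2) = (0, 12, 56)
∇f · n = (0)(-2) + (12)(3) + (56)(-2) = -76

-76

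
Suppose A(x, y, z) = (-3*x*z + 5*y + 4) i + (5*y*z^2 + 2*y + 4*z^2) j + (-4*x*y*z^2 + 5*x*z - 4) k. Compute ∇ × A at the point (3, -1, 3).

(∇×A)₁ = ∂A₃/∂y − ∂A₂/∂z = -4*x*z^2 - 10*y*z - 8*z
(∇×A)₂ = ∂A₁/∂z − ∂A₃/∂x = -3*x + 4*y*z^2 - 5*z
(∇×A)₃ = ∂A₂/∂x − ∂A₁/∂y = -5
∇×A = (-4*x*z^2 - 10*y*z - 8*z, -3*x + 4*y*z^2 - 5*z, -5)
At (3, -1, 3): (-102, -60, -5).

(-102, -60, -5)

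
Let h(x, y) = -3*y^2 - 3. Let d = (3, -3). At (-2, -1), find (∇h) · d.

-18

∂h/∂x = 0
∂h/∂y = -6*y
∇h at (-2, -1) = (0, 6)
∇h · d = (0)(3) + (6)(-3) = -18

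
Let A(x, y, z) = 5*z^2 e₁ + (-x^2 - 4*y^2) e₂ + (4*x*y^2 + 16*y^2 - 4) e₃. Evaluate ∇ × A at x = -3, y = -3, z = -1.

(-24, -46, 6)

(∇×A)₁ = ∂A₃/∂y − ∂A₂/∂z = 8*x*y + 32*y
(∇×A)₂ = ∂A₁/∂z − ∂A₃/∂x = -4*y^2 + 10*z
(∇×A)₃ = ∂A₂/∂x − ∂A₁/∂y = -2*x
∇×A = (8*x*y + 32*y, -4*y^2 + 10*z, -2*x)
At (-3, -3, -1): (-24, -46, 6).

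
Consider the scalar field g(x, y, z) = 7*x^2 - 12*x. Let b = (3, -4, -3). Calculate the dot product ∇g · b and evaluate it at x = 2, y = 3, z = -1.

48

∂g/∂x = 14*x - 12
∂g/∂y = 0
∂g/∂z = 0
∇g at (2, 3, -1) = (16, 0, 0)
∇g · b = (16)(3) + (0)(-4) + (0)(-3) = 48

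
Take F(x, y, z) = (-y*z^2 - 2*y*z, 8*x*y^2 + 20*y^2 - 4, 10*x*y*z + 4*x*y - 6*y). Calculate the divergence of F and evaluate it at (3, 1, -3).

118

∂F₁/∂x = 0
∂F₂/∂y = 16*x*y + 40*y
∂F₃/∂z = 10*x*y
∇·F = 26*x*y + 40*y
At (3, 1, -3): 118.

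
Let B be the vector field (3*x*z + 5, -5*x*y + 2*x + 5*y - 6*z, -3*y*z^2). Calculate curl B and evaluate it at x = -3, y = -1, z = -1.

(3, -9, 7)

(∇×B)₁ = ∂B₃/∂y − ∂B₂/∂z = -3*z^2 + 6
(∇×B)₂ = ∂B₁/∂z − ∂B₃/∂x = 3*x
(∇×B)₃ = ∂B₂/∂x − ∂B₁/∂y = -5*y + 2
∇×B = (-3*z^2 + 6, 3*x, -5*y + 2)
At (-3, -1, -1): (3, -9, 7).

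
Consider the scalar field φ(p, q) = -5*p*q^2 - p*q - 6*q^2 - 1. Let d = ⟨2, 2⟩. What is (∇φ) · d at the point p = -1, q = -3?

-70

∂φ/∂p = -5*q^2 - q
∂φ/∂q = -10*p*q - p - 12*q
∇φ at (-1, -3) = (-42, 7)
∇φ · d = (-42)(2) + (7)(2) = -70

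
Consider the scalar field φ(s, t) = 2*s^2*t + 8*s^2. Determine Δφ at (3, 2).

∂²φ/∂s² = 4*(t + 4)
∂²φ/∂t² = 0
∇²φ = 4*t + 16
At (3, 2): 24.

24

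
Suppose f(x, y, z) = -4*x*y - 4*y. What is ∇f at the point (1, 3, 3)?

∂f/∂x = -4*y
∂f/∂y = -4*x - 4
∂f/∂z = 0
∇f = (-4*y, -4*x - 4, 0)
At (1, 3, 3): (-12, -8, 0).

(-12, -8, 0)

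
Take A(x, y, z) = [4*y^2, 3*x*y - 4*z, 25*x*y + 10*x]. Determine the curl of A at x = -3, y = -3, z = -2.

(-71, 65, 15)

(∇×A)₁ = ∂A₃/∂y − ∂A₂/∂z = 25*x + 4
(∇×A)₂ = ∂A₁/∂z − ∂A₃/∂x = -25*y - 10
(∇×A)₃ = ∂A₂/∂x − ∂A₁/∂y = -5*y
∇×A = (25*x + 4, -25*y - 10, -5*y)
At (-3, -3, -2): (-71, 65, 15).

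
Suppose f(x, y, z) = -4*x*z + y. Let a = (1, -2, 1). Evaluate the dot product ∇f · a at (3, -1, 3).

-26

∂f/∂x = -4*z
∂f/∂y = 1
∂f/∂z = -4*x
∇f at (3, -1, 3) = (-12, 1, -12)
∇f · a = (-12)(1) + (1)(-2) + (-12)(1) = -26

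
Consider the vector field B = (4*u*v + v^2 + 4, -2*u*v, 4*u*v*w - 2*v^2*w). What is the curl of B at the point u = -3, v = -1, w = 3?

(∇×B)₁ = ∂B₃/∂v − ∂B₂/∂w = 4*u*w - 4*v*w
(∇×B)₂ = ∂B₁/∂w − ∂B₃/∂u = -4*v*w
(∇×B)₃ = ∂B₂/∂u − ∂B₁/∂v = -4*u - 4*v
∇×B = (4*u*w - 4*v*w, -4*v*w, -4*u - 4*v)
At (-3, -1, 3): (-24, 12, 16).

(-24, 12, 16)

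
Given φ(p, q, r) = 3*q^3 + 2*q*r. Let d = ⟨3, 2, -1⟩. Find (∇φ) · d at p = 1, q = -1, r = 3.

∂φ/∂p = 0
∂φ/∂q = 9*q^2 + 2*r
∂φ/∂r = 2*q
∇φ at (1, -1, 3) = (0, 15, -2)
∇φ · d = (0)(3) + (15)(2) + (-2)(-1) = 32

32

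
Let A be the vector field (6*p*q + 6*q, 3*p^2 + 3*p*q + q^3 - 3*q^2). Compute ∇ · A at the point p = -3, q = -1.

∂A₁/∂p = 6*q
∂A₂/∂q = 3*p + 3*q^2 - 6*q
∇·A = 3*p + 3*q^2
At (-3, -1): -6.

-6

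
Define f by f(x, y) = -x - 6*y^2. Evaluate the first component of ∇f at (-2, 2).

(∇f)_1 = ∂f/∂x = -1
At (-2, 2): -1.

-1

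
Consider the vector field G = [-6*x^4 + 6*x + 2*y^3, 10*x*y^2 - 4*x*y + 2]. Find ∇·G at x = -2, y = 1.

∂G₁/∂x = -24*x^3 + 6
∂G₂/∂y = 20*x*y - 4*x
∇·G = -24*x^3 + 20*x*y - 4*x + 6
At (-2, 1): 166.

166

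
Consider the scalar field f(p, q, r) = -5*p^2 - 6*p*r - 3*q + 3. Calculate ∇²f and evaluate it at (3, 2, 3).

-10

∂²f/∂p² = -10
∂²f/∂q² = 0
∂²f/∂r² = 0
∇²f = -10
At (3, 2, 3): -10.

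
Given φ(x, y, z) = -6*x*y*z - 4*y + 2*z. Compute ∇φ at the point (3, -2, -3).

(-36, 50, 38)

∂φ/∂x = -6*y*z
∂φ/∂y = -6*x*z - 4
∂φ/∂z = -6*x*y + 2
∇φ = (-6*y*z, -6*x*z - 4, -6*x*y + 2)
At (3, -2, -3): (-36, 50, 38).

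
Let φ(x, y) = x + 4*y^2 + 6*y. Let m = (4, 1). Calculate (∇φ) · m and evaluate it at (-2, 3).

∂φ/∂x = 1
∂φ/∂y = 8*y + 6
∇φ at (-2, 3) = (1, 30)
∇φ · m = (1)(4) + (30)(1) = 34

34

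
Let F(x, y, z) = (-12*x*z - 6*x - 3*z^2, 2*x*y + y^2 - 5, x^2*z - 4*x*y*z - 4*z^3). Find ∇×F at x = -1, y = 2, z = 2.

(∇×F)₁ = ∂F₃/∂y − ∂F₂/∂z = -4*x*z
(∇×F)₂ = ∂F₁/∂z − ∂F₃/∂x = -2*x*z - 12*x + 4*y*z - 6*z
(∇×F)₃ = ∂F₂/∂x − ∂F₁/∂y = 2*y
∇×F = (-4*x*z, -2*x*z - 12*x + 4*y*z - 6*z, 2*y)
At (-1, 2, 2): (8, 20, 4).

(8, 20, 4)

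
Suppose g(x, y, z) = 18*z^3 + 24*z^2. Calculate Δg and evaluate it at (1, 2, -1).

-60

∂²g/∂x² = 0
∂²g/∂y² = 0
∂²g/∂z² = 12*(9*z + 4)
∇²g = 108*z + 48
At (1, 2, -1): -60.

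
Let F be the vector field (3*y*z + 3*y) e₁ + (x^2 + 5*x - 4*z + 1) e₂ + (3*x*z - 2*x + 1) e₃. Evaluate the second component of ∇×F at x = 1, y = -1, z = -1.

(∇×F)_2 = ∂F₁/∂z − ∂F₃/∂x
= 3*y − (3*z - 2)
= 3*y - 3*z + 2
At (1, -1, -1): 2.

2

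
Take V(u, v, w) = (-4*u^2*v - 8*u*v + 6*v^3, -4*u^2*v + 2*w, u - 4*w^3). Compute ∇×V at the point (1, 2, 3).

(∇×V)₁ = ∂V₃/∂v − ∂V₂/∂w = -2
(∇×V)₂ = ∂V₁/∂w − ∂V₃/∂u = -1
(∇×V)₃ = ∂V₂/∂u − ∂V₁/∂v = 4*u^2 - 8*u*v + 8*u - 18*v^2
∇×V = (-2, -1, 4*u^2 - 8*u*v + 8*u - 18*v^2)
At (1, 2, 3): (-2, -1, -76).

(-2, -1, -76)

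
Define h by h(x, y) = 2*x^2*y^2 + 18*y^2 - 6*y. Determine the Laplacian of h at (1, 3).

∂²h/∂x² = 4*y^2
∂²h/∂y² = 4*(x^2 + 9)
∇²h = 4*x^2 + 4*y^2 + 36
At (1, 3): 76.

76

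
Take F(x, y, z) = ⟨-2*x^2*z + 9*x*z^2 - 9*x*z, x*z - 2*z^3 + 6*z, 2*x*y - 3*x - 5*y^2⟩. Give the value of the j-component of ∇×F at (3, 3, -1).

-102

(∇×F)_2 = ∂F₁/∂z − ∂F₃/∂x
= -2*x^2 + 18*x*z - 9*x − (2*y - 3)
= -2*x^2 + 18*x*z - 9*x - 2*y + 3
At (3, 3, -1): -102.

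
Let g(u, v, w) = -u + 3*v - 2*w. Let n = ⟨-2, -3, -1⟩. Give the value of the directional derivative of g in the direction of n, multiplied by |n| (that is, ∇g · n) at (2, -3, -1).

-5

∂g/∂u = -1
∂g/∂v = 3
∂g/∂w = -2
∇g at (2, -3, -1) = (-1, 3, -2)
∇g · n = (-1)(-2) + (3)(-3) + (-2)(-1) = -5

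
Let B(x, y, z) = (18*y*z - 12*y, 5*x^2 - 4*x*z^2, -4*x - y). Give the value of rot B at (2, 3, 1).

(∇×B)₁ = ∂B₃/∂y − ∂B₂/∂z = 8*x*z - 1
(∇×B)₂ = ∂B₁/∂z − ∂B₃/∂x = 18*y + 4
(∇×B)₃ = ∂B₂/∂x − ∂B₁/∂y = 10*x - 4*z^2 - 18*z + 12
∇×B = (8*x*z - 1, 18*y + 4, 10*x - 4*z^2 - 18*z + 12)
At (2, 3, 1): (15, 58, 10).

(15, 58, 10)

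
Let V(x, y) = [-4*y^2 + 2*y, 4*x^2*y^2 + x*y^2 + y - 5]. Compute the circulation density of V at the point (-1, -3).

-89

∂V₂/∂x = 8*x*y^2 + y^2
∂V₁/∂y = -8*y + 2
Scalar curl = 8*x*y^2 + y^2 + 8*y - 2
At (-1, -3): -89.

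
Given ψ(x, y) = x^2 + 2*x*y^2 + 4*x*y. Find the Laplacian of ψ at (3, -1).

14

∂²ψ/∂x² = 2
∂²ψ/∂y² = 4*x
∇²ψ = 4*x + 2
At (3, -1): 14.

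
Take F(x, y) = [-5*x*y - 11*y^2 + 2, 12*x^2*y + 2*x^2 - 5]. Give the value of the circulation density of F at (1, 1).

55

∂F₂/∂x = 24*x*y + 4*x
∂F₁/∂y = -5*x - 22*y
Scalar curl = 24*x*y + 9*x + 22*y
At (1, 1): 55.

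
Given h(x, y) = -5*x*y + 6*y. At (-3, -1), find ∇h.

(5, 21)

∂h/∂x = -5*y
∂h/∂y = -5*x + 6
∇h = (-5*y, -5*x + 6)
At (-3, -1): (5, 21).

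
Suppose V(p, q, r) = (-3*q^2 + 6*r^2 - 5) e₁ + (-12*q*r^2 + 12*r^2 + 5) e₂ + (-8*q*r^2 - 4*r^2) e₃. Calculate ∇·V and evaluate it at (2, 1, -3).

∂V₁/∂p = 0
∂V₂/∂q = -12*r^2
∂V₃/∂r = -16*q*r - 8*r
∇·V = -16*q*r - 12*r^2 - 8*r
At (2, 1, -3): -36.

-36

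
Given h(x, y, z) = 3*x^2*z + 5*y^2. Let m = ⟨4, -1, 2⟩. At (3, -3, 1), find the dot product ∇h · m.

∂h/∂x = 6*x*z
∂h/∂y = 10*y
∂h/∂z = 3*x^2
∇h at (3, -3, 1) = (18, -30, 27)
∇h · m = (18)(4) + (-30)(-1) + (27)(2) = 156

156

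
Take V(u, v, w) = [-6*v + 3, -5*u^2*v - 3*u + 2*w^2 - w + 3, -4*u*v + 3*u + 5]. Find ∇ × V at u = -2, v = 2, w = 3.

(-3, 5, 43)

(∇×V)₁ = ∂V₃/∂v − ∂V₂/∂w = -4*u - 4*w + 1
(∇×V)₂ = ∂V₁/∂w − ∂V₃/∂u = 4*v - 3
(∇×V)₃ = ∂V₂/∂u − ∂V₁/∂v = -10*u*v + 3
∇×V = (-4*u - 4*w + 1, 4*v - 3, -10*u*v + 3)
At (-2, 2, 3): (-3, 5, 43).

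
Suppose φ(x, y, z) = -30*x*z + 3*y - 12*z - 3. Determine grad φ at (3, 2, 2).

∂φ/∂x = -30*z
∂φ/∂y = 3
∂φ/∂z = -30*x - 12
∇φ = (-30*z, 3, -30*x - 12)
At (3, 2, 2): (-60, 3, -102).

(-60, 3, -102)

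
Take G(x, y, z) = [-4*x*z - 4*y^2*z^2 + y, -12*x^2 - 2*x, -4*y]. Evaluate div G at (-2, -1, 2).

-8

∂G₁/∂x = -4*z
∂G₂/∂y = 0
∂G₃/∂z = 0
∇·G = -4*z
At (-2, -1, 2): -8.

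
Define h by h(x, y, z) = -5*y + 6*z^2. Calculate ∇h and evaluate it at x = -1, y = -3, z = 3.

∂h/∂x = 0
∂h/∂y = -5
∂h/∂z = 12*z
∇h = (0, -5, 12*z)
At (-1, -3, 3): (0, -5, 36).

(0, -5, 36)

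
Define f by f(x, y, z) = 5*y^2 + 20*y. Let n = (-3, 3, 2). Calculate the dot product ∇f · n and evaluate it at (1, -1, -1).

∂f/∂x = 0
∂f/∂y = 10*y + 20
∂f/∂z = 0
∇f at (1, -1, -1) = (0, 10, 0)
∇f · n = (0)(-3) + (10)(3) + (0)(2) = 30

30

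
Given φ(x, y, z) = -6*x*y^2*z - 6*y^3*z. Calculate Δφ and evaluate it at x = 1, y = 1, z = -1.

∂²φ/∂x² = 0
∂²φ/∂y² = -12*z*(x + 3*y)
∂²φ/∂z² = 0
∇²φ = -12*x*z - 36*y*z
At (1, 1, -1): 48.

48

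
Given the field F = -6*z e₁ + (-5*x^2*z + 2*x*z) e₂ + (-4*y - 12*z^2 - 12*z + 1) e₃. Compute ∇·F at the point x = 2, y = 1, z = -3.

∂F₁/∂x = 0
∂F₂/∂y = 0
∂F₃/∂z = -24*z - 12
∇·F = -24*z - 12
At (2, 1, -3): 60.

60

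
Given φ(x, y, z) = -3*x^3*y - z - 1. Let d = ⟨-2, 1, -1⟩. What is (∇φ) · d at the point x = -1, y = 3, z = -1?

58

∂φ/∂x = -9*x^2*y
∂φ/∂y = -3*x^3
∂φ/∂z = -1
∇φ at (-1, 3, -1) = (-27, 3, -1)
∇φ · d = (-27)(-2) + (3)(1) + (-1)(-1) = 58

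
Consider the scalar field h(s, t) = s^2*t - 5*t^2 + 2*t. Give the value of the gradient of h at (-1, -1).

∂h/∂s = 2*s*t
∂h/∂t = s^2 - 10*t + 2
∇h = (2*s*t, s^2 - 10*t + 2)
At (-1, -1): (2, 13).

(2, 13)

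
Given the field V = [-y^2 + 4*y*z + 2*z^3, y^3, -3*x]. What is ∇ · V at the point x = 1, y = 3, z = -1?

∂V₁/∂x = 0
∂V₂/∂y = 3*y^2
∂V₃/∂z = 0
∇·V = 3*y^2
At (1, 3, -1): 27.

27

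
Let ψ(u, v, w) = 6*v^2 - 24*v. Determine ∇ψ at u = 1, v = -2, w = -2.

∂ψ/∂u = 0
∂ψ/∂v = 12*v - 24
∂ψ/∂w = 0
∇ψ = (0, 12*v - 24, 0)
At (1, -2, -2): (0, -48, 0).

(0, -48, 0)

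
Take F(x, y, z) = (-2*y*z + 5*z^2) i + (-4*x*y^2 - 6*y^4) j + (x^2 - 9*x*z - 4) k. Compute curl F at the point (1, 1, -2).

(0, -42, -8)

(∇×F)₁ = ∂F₃/∂y − ∂F₂/∂z = 0
(∇×F)₂ = ∂F₁/∂z − ∂F₃/∂x = -2*x - 2*y + 19*z
(∇×F)₃ = ∂F₂/∂x − ∂F₁/∂y = -4*y^2 + 2*z
∇×F = (0, -2*x - 2*y + 19*z, -4*y^2 + 2*z)
At (1, 1, -2): (0, -42, -8).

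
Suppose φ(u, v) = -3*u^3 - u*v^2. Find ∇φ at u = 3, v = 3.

(-90, -18)

∂φ/∂u = -9*u^2 - v^2
∂φ/∂v = -2*u*v
∇φ = (-9*u^2 - v^2, -2*u*v)
At (3, 3): (-90, -18).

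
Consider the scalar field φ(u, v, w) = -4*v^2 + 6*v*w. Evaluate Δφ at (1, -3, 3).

∂²φ/∂u² = 0
∂²φ/∂v² = -8
∂²φ/∂w² = 0
∇²φ = -8
At (1, -3, 3): -8.

-8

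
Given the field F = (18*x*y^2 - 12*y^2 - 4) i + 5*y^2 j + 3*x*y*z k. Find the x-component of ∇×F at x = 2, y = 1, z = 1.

(∇×F)_1 = ∂F₃/∂y − ∂F₂/∂z
= 3*x*z − (0)
= 3*x*z
At (2, 1, 1): 6.

6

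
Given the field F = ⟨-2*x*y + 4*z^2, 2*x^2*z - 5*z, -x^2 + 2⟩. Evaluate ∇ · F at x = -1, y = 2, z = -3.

∂F₁/∂x = -2*y
∂F₂/∂y = 0
∂F₃/∂z = 0
∇·F = -2*y
At (-1, 2, -3): -4.

-4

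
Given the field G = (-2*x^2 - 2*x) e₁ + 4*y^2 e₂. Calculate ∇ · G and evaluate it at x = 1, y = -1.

-14

∂G₁/∂x = -4*x - 2
∂G₂/∂y = 8*y
∇·G = -4*x + 8*y - 2
At (1, -1): -14.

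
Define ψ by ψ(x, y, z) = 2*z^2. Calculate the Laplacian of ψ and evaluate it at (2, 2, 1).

4

∂²ψ/∂x² = 0
∂²ψ/∂y² = 0
∂²ψ/∂z² = 4
∇²ψ = 4
At (2, 2, 1): 4.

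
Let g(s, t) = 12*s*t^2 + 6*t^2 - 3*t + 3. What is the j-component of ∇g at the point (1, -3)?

(∇g)_2 = ∂g/∂t = 24*s*t + 12*t - 3
At (1, -3): -111.

-111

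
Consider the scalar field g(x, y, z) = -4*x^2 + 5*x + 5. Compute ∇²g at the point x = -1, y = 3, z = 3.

∂²g/∂x² = -8
∂²g/∂y² = 0
∂²g/∂z² = 0
∇²g = -8
At (-1, 3, 3): -8.

-8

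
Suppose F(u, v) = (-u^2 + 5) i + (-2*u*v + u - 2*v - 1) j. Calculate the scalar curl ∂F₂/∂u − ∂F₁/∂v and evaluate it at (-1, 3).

-5

∂F₂/∂u = -2*v + 1
∂F₁/∂v = 0
Scalar curl = -2*v + 1
At (-1, 3): -5.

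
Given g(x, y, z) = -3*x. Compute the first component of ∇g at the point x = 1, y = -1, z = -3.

(∇g)_1 = ∂g/∂x = -3
At (1, -1, -3): -3.

-3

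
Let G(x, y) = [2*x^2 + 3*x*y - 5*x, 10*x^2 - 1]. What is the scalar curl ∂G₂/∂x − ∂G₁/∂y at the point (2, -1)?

∂G₂/∂x = 20*x
∂G₁/∂y = 3*x
Scalar curl = 17*x
At (2, -1): 34.

34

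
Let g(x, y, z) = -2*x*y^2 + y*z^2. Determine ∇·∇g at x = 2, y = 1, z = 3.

-6

∂²g/∂x² = 0
∂²g/∂y² = -4*x
∂²g/∂z² = 2*y
∇²g = -4*x + 2*y
At (2, 1, 3): -6.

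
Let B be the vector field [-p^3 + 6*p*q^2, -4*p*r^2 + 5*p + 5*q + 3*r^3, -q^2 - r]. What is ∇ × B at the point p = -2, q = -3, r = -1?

(∇×B)₁ = ∂B₃/∂q − ∂B₂/∂r = 8*p*r - 2*q - 9*r^2
(∇×B)₂ = ∂B₁/∂r − ∂B₃/∂p = 0
(∇×B)₃ = ∂B₂/∂p − ∂B₁/∂q = -12*p*q - 4*r^2 + 5
∇×B = (8*p*r - 2*q - 9*r^2, 0, -12*p*q - 4*r^2 + 5)
At (-2, -3, -1): (13, 0, -71).

(13, 0, -71)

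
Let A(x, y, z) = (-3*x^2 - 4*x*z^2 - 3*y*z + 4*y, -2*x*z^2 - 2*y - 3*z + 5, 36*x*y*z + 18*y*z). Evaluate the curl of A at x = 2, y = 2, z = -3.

(∇×A)₁ = ∂A₃/∂y − ∂A₂/∂z = 40*x*z + 18*z + 3
(∇×A)₂ = ∂A₁/∂z − ∂A₃/∂x = -8*x*z - 36*y*z - 3*y
(∇×A)₃ = ∂A₂/∂x − ∂A₁/∂y = -2*z^2 + 3*z - 4
∇×A = (40*x*z + 18*z + 3, -8*x*z - 36*y*z - 3*y, -2*z^2 + 3*z - 4)
At (2, 2, -3): (-291, 258, -31).

(-291, 258, -31)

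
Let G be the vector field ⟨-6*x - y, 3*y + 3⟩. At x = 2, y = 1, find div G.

∂G₁/∂x = -6
∂G₂/∂y = 3
∇·G = -3
At (2, 1): -3.

-3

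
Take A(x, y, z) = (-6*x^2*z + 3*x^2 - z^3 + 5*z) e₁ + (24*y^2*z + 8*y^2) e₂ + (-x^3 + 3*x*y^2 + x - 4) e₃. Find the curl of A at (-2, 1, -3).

(-36, -38, 0)

(∇×A)₁ = ∂A₃/∂y − ∂A₂/∂z = 6*x*y - 24*y^2
(∇×A)₂ = ∂A₁/∂z − ∂A₃/∂x = -3*x^2 - 3*y^2 - 3*z^2 + 4
(∇×A)₃ = ∂A₂/∂x − ∂A₁/∂y = 0
∇×A = (6*x*y - 24*y^2, -3*x^2 - 3*y^2 - 3*z^2 + 4, 0)
At (-2, 1, -3): (-36, -38, 0).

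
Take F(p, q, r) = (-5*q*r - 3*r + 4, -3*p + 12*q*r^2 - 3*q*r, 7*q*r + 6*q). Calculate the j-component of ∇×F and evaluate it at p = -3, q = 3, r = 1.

-18

(∇×F)_2 = ∂F₁/∂r − ∂F₃/∂p
= -5*q - 3 − (0)
= -5*q - 3
At (-3, 3, 1): -18.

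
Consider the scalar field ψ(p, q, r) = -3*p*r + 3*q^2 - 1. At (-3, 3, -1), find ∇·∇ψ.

∂²ψ/∂p² = 0
∂²ψ/∂q² = 6
∂²ψ/∂r² = 0
∇²ψ = 6
At (-3, 3, -1): 6.

6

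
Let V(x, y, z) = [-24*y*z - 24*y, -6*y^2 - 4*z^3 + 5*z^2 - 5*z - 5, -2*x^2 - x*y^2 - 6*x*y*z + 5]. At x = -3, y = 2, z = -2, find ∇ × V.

(49, -80, -24)

(∇×V)₁ = ∂V₃/∂y − ∂V₂/∂z = -2*x*y - 6*x*z + 12*z^2 - 10*z + 5
(∇×V)₂ = ∂V₁/∂z − ∂V₃/∂x = 4*x + y^2 + 6*y*z - 24*y
(∇×V)₃ = ∂V₂/∂x − ∂V₁/∂y = 24*z + 24
∇×V = (-2*x*y - 6*x*z + 12*z^2 - 10*z + 5, 4*x + y^2 + 6*y*z - 24*y, 24*z + 24)
At (-3, 2, -2): (49, -80, -24).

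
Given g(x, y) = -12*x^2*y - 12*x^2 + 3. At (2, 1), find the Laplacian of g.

-48

∂²g/∂x² = -24*(y + 1)
∂²g/∂y² = 0
∇²g = -24*y - 24
At (2, 1): -48.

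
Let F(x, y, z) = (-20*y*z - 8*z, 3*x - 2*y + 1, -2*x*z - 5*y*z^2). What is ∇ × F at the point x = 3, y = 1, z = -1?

(∇×F)₁ = ∂F₃/∂y − ∂F₂/∂z = -5*z^2
(∇×F)₂ = ∂F₁/∂z − ∂F₃/∂x = -20*y + 2*z - 8
(∇×F)₃ = ∂F₂/∂x − ∂F₁/∂y = 20*z + 3
∇×F = (-5*z^2, -20*y + 2*z - 8, 20*z + 3)
At (3, 1, -1): (-5, -30, -17).

(-5, -30, -17)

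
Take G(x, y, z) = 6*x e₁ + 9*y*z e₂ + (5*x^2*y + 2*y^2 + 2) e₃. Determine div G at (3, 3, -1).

∂G₁/∂x = 6
∂G₂/∂y = 9*z
∂G₃/∂z = 0
∇·G = 9*z + 6
At (3, 3, -1): -3.

-3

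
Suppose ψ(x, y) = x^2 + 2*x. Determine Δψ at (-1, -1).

2

∂²ψ/∂x² = 2
∂²ψ/∂y² = 0
∇²ψ = 2
At (-1, -1): 2.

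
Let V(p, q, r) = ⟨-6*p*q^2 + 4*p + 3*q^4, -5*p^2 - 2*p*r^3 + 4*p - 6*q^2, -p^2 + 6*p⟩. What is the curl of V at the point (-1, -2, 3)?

(-54, -8, 80)

(∇×V)₁ = ∂V₃/∂q − ∂V₂/∂r = 6*p*r^2
(∇×V)₂ = ∂V₁/∂r − ∂V₃/∂p = 2*p - 6
(∇×V)₃ = ∂V₂/∂p − ∂V₁/∂q = 12*p*q - 10*p - 12*q^3 - 2*r^3 + 4
∇×V = (6*p*r^2, 2*p - 6, 12*p*q - 10*p - 12*q^3 - 2*r^3 + 4)
At (-1, -2, 3): (-54, -8, 80).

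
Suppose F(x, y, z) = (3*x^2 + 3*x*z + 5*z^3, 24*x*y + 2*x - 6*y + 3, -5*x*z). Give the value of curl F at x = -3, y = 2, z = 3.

(0, 141, 50)

(∇×F)₁ = ∂F₃/∂y − ∂F₂/∂z = 0
(∇×F)₂ = ∂F₁/∂z − ∂F₃/∂x = 3*x + 15*z^2 + 5*z
(∇×F)₃ = ∂F₂/∂x − ∂F₁/∂y = 24*y + 2
∇×F = (0, 3*x + 15*z^2 + 5*z, 24*y + 2)
At (-3, 2, 3): (0, 141, 50).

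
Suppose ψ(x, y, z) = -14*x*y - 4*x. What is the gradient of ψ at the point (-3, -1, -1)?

(10, 42, 0)

∂ψ/∂x = -14*y - 4
∂ψ/∂y = -14*x
∂ψ/∂z = 0
∇ψ = (-14*y - 4, -14*x, 0)
At (-3, -1, -1): (10, 42, 0).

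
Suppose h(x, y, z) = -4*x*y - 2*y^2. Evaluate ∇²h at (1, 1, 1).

-4

∂²h/∂x² = 0
∂²h/∂y² = -4
∂²h/∂z² = 0
∇²h = -4
At (1, 1, 1): -4.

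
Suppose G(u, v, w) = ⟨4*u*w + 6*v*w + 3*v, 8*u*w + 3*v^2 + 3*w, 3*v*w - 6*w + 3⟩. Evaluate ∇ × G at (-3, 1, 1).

(24, -6, -1)

(∇×G)₁ = ∂G₃/∂v − ∂G₂/∂w = -8*u + 3*w - 3
(∇×G)₂ = ∂G₁/∂w − ∂G₃/∂u = 4*u + 6*v
(∇×G)₃ = ∂G₂/∂u − ∂G₁/∂v = 2*w - 3
∇×G = (-8*u + 3*w - 3, 4*u + 6*v, 2*w - 3)
At (-3, 1, 1): (24, -6, -1).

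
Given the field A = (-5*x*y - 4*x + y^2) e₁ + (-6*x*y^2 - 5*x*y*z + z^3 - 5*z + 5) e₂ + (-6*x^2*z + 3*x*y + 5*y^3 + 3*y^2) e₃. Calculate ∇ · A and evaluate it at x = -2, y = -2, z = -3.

∂A₁/∂x = -5*y - 4
∂A₂/∂y = -12*x*y - 5*x*z
∂A₃/∂z = -6*x^2
∇·A = -6*x^2 - 12*x*y - 5*x*z - 5*y - 4
At (-2, -2, -3): -96.

-96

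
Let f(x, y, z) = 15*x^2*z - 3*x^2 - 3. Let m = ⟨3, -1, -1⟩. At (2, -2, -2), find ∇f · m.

∂f/∂x = 30*x*z - 6*x
∂f/∂y = 0
∂f/∂z = 15*x^2
∇f at (2, -2, -2) = (-132, 0, 60)
∇f · m = (-132)(3) + (0)(-1) + (60)(-1) = -456

-456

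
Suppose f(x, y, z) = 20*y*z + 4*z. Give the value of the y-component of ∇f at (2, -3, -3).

(∇f)_2 = ∂f/∂y = 20*z
At (2, -3, -3): -60.

-60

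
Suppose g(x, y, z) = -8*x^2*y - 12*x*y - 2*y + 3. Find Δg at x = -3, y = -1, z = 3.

16

∂²g/∂x² = -16*y
∂²g/∂y² = 0
∂²g/∂z² = 0
∇²g = -16*y
At (-3, -1, 3): 16.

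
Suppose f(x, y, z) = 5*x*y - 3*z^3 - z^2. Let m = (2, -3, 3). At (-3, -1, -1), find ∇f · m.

14

∂f/∂x = 5*y
∂f/∂y = 5*x
∂f/∂z = -9*z^2 - 2*z
∇f at (-3, -1, -1) = (-5, -15, -7)
∇f · m = (-5)(2) + (-15)(-3) + (-7)(3) = 14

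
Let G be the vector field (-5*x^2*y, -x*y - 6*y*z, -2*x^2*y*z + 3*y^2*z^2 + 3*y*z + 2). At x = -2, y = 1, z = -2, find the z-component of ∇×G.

19

(∇×G)_3 = ∂G₂/∂x − ∂G₁/∂y
= -y − (-5*x^2)
= 5*x^2 - y
At (-2, 1, -2): 19.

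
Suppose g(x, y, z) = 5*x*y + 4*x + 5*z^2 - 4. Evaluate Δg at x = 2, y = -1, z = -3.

∂²g/∂x² = 0
∂²g/∂y² = 0
∂²g/∂z² = 10
∇²g = 10
At (2, -1, -3): 10.

10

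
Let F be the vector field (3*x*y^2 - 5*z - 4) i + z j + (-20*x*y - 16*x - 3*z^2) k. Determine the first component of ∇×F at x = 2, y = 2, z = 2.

-41

(∇×F)_1 = ∂F₃/∂y − ∂F₂/∂z
= -20*x − (1)
= -20*x - 1
At (2, 2, 2): -41.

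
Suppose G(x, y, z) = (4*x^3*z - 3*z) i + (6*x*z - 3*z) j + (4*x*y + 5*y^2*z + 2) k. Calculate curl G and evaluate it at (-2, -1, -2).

(∇×G)₁ = ∂G₃/∂y − ∂G₂/∂z = -2*x + 10*y*z + 3
(∇×G)₂ = ∂G₁/∂z − ∂G₃/∂x = 4*x^3 - 4*y - 3
(∇×G)₃ = ∂G₂/∂x − ∂G₁/∂y = 6*z
∇×G = (-2*x + 10*y*z + 3, 4*x^3 - 4*y - 3, 6*z)
At (-2, -1, -2): (27, -31, -12).

(27, -31, -12)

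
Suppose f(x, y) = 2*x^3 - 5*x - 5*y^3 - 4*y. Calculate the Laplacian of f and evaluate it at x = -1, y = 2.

-72

∂²f/∂x² = 12*x
∂²f/∂y² = -30*y
∇²f = 12*x - 30*y
At (-1, 2): -72.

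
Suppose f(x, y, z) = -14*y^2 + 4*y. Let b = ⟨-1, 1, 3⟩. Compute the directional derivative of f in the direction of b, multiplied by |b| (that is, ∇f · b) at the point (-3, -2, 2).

∂f/∂x = 0
∂f/∂y = -28*y + 4
∂f/∂z = 0
∇f at (-3, -2, 2) = (0, 60, 0)
∇f · b = (0)(-1) + (60)(1) + (0)(3) = 60

60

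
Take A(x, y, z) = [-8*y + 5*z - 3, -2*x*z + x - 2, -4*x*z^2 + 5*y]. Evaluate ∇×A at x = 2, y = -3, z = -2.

(∇×A)₁ = ∂A₃/∂y − ∂A₂/∂z = 2*x + 5
(∇×A)₂ = ∂A₁/∂z − ∂A₃/∂x = 4*z^2 + 5
(∇×A)₃ = ∂A₂/∂x − ∂A₁/∂y = -2*z + 9
∇×A = (2*x + 5, 4*z^2 + 5, -2*z + 9)
At (2, -3, -2): (9, 21, 13).

(9, 21, 13)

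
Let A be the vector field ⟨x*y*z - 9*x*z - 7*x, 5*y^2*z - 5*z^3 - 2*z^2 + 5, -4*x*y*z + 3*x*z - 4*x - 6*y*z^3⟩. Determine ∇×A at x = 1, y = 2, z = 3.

(-47, 12, -3)

(∇×A)₁ = ∂A₃/∂y − ∂A₂/∂z = -4*x*z - 5*y^2 - 6*z^3 + 15*z^2 + 4*z
(∇×A)₂ = ∂A₁/∂z − ∂A₃/∂x = x*y - 9*x + 4*y*z - 3*z + 4
(∇×A)₃ = ∂A₂/∂x − ∂A₁/∂y = -x*z
∇×A = (-4*x*z - 5*y^2 - 6*z^3 + 15*z^2 + 4*z, x*y - 9*x + 4*y*z - 3*z + 4, -x*z)
At (1, 2, 3): (-47, 12, -3).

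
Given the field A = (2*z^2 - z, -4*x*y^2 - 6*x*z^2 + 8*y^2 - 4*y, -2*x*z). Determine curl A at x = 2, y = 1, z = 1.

(24, 5, -10)

(∇×A)₁ = ∂A₃/∂y − ∂A₂/∂z = 12*x*z
(∇×A)₂ = ∂A₁/∂z − ∂A₃/∂x = 6*z - 1
(∇×A)₃ = ∂A₂/∂x − ∂A₁/∂y = -4*y^2 - 6*z^2
∇×A = (12*x*z, 6*z - 1, -4*y^2 - 6*z^2)
At (2, 1, 1): (24, 5, -10).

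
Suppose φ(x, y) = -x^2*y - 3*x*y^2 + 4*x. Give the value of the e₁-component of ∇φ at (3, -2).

(∇φ)_1 = ∂φ/∂x = -2*x*y - 3*y^2 + 4
At (3, -2): 4.

4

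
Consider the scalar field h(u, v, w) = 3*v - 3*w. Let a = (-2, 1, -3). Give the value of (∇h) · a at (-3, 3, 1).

12

∂h/∂u = 0
∂h/∂v = 3
∂h/∂w = -3
∇h at (-3, 3, 1) = (0, 3, -3)
∇h · a = (0)(-2) + (3)(1) + (-3)(-3) = 12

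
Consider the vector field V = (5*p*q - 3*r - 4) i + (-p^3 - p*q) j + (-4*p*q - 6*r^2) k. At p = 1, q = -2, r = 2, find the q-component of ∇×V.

(∇×V)_2 = ∂V₁/∂r − ∂V₃/∂p
= -3 − (-4*q)
= 4*q - 3
At (1, -2, 2): -11.

-11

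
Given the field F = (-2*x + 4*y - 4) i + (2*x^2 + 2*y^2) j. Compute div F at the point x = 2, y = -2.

∂F₁/∂x = -2
∂F₂/∂y = 4*y
∇·F = 4*y - 2
At (2, -2): -10.

-10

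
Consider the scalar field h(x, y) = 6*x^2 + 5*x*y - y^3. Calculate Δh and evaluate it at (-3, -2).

∂²h/∂x² = 12
∂²h/∂y² = -6*y
∇²h = -6*y + 12
At (-3, -2): 24.

24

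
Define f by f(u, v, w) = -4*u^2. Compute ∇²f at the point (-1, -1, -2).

-8

∂²f/∂u² = -8
∂²f/∂v² = 0
∂²f/∂w² = 0
∇²f = -8
At (-1, -1, -2): -8.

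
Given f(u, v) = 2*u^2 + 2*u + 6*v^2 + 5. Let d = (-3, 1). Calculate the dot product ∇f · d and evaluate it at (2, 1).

-18

∂f/∂u = 4*u + 2
∂f/∂v = 12*v
∇f at (2, 1) = (10, 12)
∇f · d = (10)(-3) + (12)(1) = -18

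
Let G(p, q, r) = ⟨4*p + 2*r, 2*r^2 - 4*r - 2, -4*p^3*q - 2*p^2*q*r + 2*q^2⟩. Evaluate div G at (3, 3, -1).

-50

∂G₁/∂p = 4
∂G₂/∂q = 0
∂G₃/∂r = -2*p^2*q
∇·G = -2*p^2*q + 4
At (3, 3, -1): -50.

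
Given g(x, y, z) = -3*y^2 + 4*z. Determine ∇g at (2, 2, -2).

∂g/∂x = 0
∂g/∂y = -6*y
∂g/∂z = 4
∇g = (0, -6*y, 4)
At (2, 2, -2): (0, -12, 4).

(0, -12, 4)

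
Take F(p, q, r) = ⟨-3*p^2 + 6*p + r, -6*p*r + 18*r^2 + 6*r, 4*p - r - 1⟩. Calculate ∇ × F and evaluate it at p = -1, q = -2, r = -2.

(∇×F)₁ = ∂F₃/∂q − ∂F₂/∂r = 6*p - 36*r - 6
(∇×F)₂ = ∂F₁/∂r − ∂F₃/∂p = -3
(∇×F)₃ = ∂F₂/∂p − ∂F₁/∂q = -6*r
∇×F = (6*p - 36*r - 6, -3, -6*r)
At (-1, -2, -2): (60, -3, 12).

(60, -3, 12)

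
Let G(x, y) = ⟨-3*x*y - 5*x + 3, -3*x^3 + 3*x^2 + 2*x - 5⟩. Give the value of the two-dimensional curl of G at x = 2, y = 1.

∂G₂/∂x = -9*x^2 + 6*x + 2
∂G₁/∂y = -3*x
Scalar curl = -9*x^2 + 9*x + 2
At (2, 1): -16.

-16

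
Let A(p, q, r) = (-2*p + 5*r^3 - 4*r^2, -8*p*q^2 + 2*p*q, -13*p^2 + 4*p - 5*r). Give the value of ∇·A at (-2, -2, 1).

∂A₁/∂p = -2
∂A₂/∂q = -16*p*q + 2*p
∂A₃/∂r = -5
∇·A = -16*p*q + 2*p - 7
At (-2, -2, 1): -75.

-75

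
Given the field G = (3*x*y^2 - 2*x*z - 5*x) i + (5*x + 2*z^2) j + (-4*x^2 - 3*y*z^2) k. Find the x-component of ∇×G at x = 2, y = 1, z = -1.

1

(∇×G)_1 = ∂G₃/∂y − ∂G₂/∂z
= -3*z^2 − (4*z)
= -3*z^2 - 4*z
At (2, 1, -1): 1.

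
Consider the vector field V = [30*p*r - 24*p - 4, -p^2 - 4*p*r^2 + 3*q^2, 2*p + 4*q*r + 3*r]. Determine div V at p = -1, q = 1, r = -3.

∂V₁/∂p = 30*r - 24
∂V₂/∂q = 6*q
∂V₃/∂r = 4*q + 3
∇·V = 10*q + 30*r - 21
At (-1, 1, -3): -101.

-101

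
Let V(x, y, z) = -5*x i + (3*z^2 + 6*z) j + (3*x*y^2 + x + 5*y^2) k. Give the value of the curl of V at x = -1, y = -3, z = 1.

(-24, -28, 0)

(∇×V)₁ = ∂V₃/∂y − ∂V₂/∂z = 6*x*y + 10*y - 6*z - 6
(∇×V)₂ = ∂V₁/∂z − ∂V₃/∂x = -3*y^2 - 1
(∇×V)₃ = ∂V₂/∂x − ∂V₁/∂y = 0
∇×V = (6*x*y + 10*y - 6*z - 6, -3*y^2 - 1, 0)
At (-1, -3, 1): (-24, -28, 0).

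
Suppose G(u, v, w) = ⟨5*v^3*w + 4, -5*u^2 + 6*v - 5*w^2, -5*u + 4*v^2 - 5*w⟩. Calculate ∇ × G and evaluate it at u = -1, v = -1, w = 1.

(∇×G)₁ = ∂G₃/∂v − ∂G₂/∂w = 8*v + 10*w
(∇×G)₂ = ∂G₁/∂w − ∂G₃/∂u = 5*v^3 + 5
(∇×G)₃ = ∂G₂/∂u − ∂G₁/∂v = -10*u - 15*v^2*w
∇×G = (8*v + 10*w, 5*v^3 + 5, -10*u - 15*v^2*w)
At (-1, -1, 1): (2, 0, -5).

(2, 0, -5)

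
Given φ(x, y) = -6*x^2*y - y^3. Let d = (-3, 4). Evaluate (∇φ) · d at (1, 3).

∂φ/∂x = -12*x*y
∂φ/∂y = -6*x^2 - 3*y^2
∇φ at (1, 3) = (-36, -33)
∇φ · d = (-36)(-3) + (-33)(4) = -24

-24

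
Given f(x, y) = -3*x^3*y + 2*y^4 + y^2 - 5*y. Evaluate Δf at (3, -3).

∂²f/∂x² = -18*x*y
∂²f/∂y² = 2*(12*y^2 + 1)
∇²f = -18*x*y + 24*y^2 + 2
At (3, -3): 380.

380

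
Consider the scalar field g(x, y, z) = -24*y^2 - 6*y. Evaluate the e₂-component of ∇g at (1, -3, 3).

138

(∇g)_2 = ∂g/∂y = -48*y - 6
At (1, -3, 3): 138.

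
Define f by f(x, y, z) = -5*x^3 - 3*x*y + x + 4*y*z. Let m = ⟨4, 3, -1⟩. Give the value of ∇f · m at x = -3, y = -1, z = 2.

∂f/∂x = -15*x^2 - 3*y + 1
∂f/∂y = -3*x + 4*z
∂f/∂z = 4*y
∇f at (-3, -1, 2) = (-131, 17, -4)
∇f · m = (-131)(4) + (17)(3) + (-4)(-1) = -469

-469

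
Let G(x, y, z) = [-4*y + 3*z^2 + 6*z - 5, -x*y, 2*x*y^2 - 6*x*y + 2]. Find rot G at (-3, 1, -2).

(∇×G)₁ = ∂G₃/∂y − ∂G₂/∂z = 4*x*y - 6*x
(∇×G)₂ = ∂G₁/∂z − ∂G₃/∂x = -2*y^2 + 6*y + 6*z + 6
(∇×G)₃ = ∂G₂/∂x − ∂G₁/∂y = -y + 4
∇×G = (4*x*y - 6*x, -2*y^2 + 6*y + 6*z + 6, -y + 4)
At (-3, 1, -2): (6, -2, 3).

(6, -2, 3)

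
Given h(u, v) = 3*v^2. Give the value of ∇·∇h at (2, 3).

∂²h/∂u² = 0
∂²h/∂v² = 6
∇²h = 6
At (2, 3): 6.

6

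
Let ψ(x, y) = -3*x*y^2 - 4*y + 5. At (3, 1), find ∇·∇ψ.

∂²ψ/∂x² = 0
∂²ψ/∂y² = -6*x
∇²ψ = -6*x
At (3, 1): -18.

-18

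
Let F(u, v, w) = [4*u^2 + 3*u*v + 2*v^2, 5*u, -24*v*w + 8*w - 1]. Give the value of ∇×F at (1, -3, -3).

(∇×F)₁ = ∂F₃/∂v − ∂F₂/∂w = -24*w
(∇×F)₂ = ∂F₁/∂w − ∂F₃/∂u = 0
(∇×F)₃ = ∂F₂/∂u − ∂F₁/∂v = -3*u - 4*v + 5
∇×F = (-24*w, 0, -3*u - 4*v + 5)
At (1, -3, -3): (72, 0, 14).

(72, 0, 14)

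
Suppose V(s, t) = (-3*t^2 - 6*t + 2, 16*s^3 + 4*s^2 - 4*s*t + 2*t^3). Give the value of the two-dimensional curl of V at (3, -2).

∂V₂/∂s = 48*s^2 + 8*s - 4*t
∂V₁/∂t = -6*t - 6
Scalar curl = 48*s^2 + 8*s + 2*t + 6
At (3, -2): 458.

458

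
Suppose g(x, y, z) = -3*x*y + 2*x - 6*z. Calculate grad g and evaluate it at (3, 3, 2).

(-7, -9, -6)

∂g/∂x = -3*y + 2
∂g/∂y = -3*x
∂g/∂z = -6
∇g = (-3*y + 2, -3*x, -6)
At (3, 3, 2): (-7, -9, -6).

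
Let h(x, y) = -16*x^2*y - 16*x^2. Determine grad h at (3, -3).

(192, -144)

∂h/∂x = -32*x*y - 32*x
∂h/∂y = -16*x^2
∇h = (-32*x*y - 32*x, -16*x^2)
At (3, -3): (192, -144).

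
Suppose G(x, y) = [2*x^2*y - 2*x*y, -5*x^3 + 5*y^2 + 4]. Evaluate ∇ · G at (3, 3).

60

∂G₁/∂x = 4*x*y - 2*y
∂G₂/∂y = 10*y
∇·G = 4*x*y + 8*y
At (3, 3): 60.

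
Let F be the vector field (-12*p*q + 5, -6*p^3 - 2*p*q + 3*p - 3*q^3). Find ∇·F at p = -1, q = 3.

∂F₁/∂p = -12*q
∂F₂/∂q = -2*p - 9*q^2
∇·F = -2*p - 9*q^2 - 12*q
At (-1, 3): -115.

-115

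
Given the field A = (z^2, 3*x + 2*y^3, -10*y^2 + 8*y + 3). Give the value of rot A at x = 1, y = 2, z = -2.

(∇×A)₁ = ∂A₃/∂y − ∂A₂/∂z = -20*y + 8
(∇×A)₂ = ∂A₁/∂z − ∂A₃/∂x = 2*z
(∇×A)₃ = ∂A₂/∂x − ∂A₁/∂y = 3
∇×A = (-20*y + 8, 2*z, 3)
At (1, 2, -2): (-32, -4, 3).

(-32, -4, 3)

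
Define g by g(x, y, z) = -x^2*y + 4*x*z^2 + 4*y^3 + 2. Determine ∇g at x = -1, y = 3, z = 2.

∂g/∂x = -2*x*y + 4*z^2
∂g/∂y = -x^2 + 12*y^2
∂g/∂z = 8*x*z
∇g = (-2*x*y + 4*z^2, -x^2 + 12*y^2, 8*x*z)
At (-1, 3, 2): (22, 107, -16).

(22, 107, -16)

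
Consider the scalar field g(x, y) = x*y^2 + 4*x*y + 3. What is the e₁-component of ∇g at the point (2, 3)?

21

(∇g)_1 = ∂g/∂x = y^2 + 4*y
At (2, 3): 21.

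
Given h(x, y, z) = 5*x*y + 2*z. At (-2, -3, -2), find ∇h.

(-15, -10, 2)

∂h/∂x = 5*y
∂h/∂y = 5*x
∂h/∂z = 2
∇h = (5*y, 5*x, 2)
At (-2, -3, -2): (-15, -10, 2).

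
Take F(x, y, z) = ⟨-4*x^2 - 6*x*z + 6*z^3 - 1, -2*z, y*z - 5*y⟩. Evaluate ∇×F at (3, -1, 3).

(∇×F)₁ = ∂F₃/∂y − ∂F₂/∂z = z - 3
(∇×F)₂ = ∂F₁/∂z − ∂F₃/∂x = -6*x + 18*z^2
(∇×F)₃ = ∂F₂/∂x − ∂F₁/∂y = 0
∇×F = (z - 3, -6*x + 18*z^2, 0)
At (3, -1, 3): (0, 144, 0).

(0, 144, 0)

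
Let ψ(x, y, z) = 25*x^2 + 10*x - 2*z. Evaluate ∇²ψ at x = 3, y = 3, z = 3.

50

∂²ψ/∂x² = 50
∂²ψ/∂y² = 0
∂²ψ/∂z² = 0
∇²ψ = 50
At (3, 3, 3): 50.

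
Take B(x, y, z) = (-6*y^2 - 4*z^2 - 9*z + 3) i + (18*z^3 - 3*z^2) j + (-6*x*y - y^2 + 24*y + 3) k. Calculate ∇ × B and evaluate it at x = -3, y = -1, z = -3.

(-460, 9, -12)

(∇×B)₁ = ∂B₃/∂y − ∂B₂/∂z = -6*x - 2*y - 54*z^2 + 6*z + 24
(∇×B)₂ = ∂B₁/∂z − ∂B₃/∂x = 6*y - 8*z - 9
(∇×B)₃ = ∂B₂/∂x − ∂B₁/∂y = 12*y
∇×B = (-6*x - 2*y - 54*z^2 + 6*z + 24, 6*y - 8*z - 9, 12*y)
At (-3, -1, -3): (-460, 9, -12).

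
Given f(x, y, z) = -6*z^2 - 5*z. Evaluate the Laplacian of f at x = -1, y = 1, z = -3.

-12

∂²f/∂x² = 0
∂²f/∂y² = 0
∂²f/∂z² = -12
∇²f = -12
At (-1, 1, -3): -12.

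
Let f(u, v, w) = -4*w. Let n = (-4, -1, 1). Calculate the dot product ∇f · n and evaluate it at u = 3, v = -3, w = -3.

∂f/∂u = 0
∂f/∂v = 0
∂f/∂w = -4
∇f at (3, -3, -3) = (0, 0, -4)
∇f · n = (0)(-4) + (0)(-1) + (-4)(1) = -4

-4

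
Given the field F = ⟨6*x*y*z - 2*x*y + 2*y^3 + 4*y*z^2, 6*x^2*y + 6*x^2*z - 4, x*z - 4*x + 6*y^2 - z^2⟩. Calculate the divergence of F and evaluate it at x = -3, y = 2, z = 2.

∂F₁/∂x = 6*y*z - 2*y
∂F₂/∂y = 6*x^2
∂F₃/∂z = x - 2*z
∇·F = 6*x^2 + x + 6*y*z - 2*y - 2*z
At (-3, 2, 2): 67.

67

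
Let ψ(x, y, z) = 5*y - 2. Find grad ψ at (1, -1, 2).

∂ψ/∂x = 0
∂ψ/∂y = 5
∂ψ/∂z = 0
∇ψ = (0, 5, 0)
At (1, -1, 2): (0, 5, 0).

(0, 5, 0)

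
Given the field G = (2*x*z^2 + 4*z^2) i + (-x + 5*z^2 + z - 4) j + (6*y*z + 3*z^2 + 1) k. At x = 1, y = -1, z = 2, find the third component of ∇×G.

-1

(∇×G)_3 = ∂G₂/∂x − ∂G₁/∂y
= -1 − (0)
= -1
At (1, -1, 2): -1.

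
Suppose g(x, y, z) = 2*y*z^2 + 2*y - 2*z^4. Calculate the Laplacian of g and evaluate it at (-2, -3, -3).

∂²g/∂x² = 0
∂²g/∂y² = 0
∂²g/∂z² = 4*(y - 6*z^2)
∇²g = 4*y - 24*z^2
At (-2, -3, -3): -228.

-228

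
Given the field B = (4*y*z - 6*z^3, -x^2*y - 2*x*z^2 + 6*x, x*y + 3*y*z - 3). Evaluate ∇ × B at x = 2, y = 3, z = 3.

(∇×B)₁ = ∂B₃/∂y − ∂B₂/∂z = 4*x*z + x + 3*z
(∇×B)₂ = ∂B₁/∂z − ∂B₃/∂x = 3*y - 18*z^2
(∇×B)₃ = ∂B₂/∂x − ∂B₁/∂y = -2*x*y - 2*z^2 - 4*z + 6
∇×B = (4*x*z + x + 3*z, 3*y - 18*z^2, -2*x*y - 2*z^2 - 4*z + 6)
At (2, 3, 3): (35, -153, -36).

(35, -153, -36)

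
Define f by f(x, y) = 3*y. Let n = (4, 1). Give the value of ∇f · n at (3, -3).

3

∂f/∂x = 0
∂f/∂y = 3
∇f at (3, -3) = (0, 3)
∇f · n = (0)(4) + (3)(1) = 3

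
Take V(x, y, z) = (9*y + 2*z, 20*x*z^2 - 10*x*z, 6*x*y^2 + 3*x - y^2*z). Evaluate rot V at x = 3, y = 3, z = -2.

(∇×V)₁ = ∂V₃/∂y − ∂V₂/∂z = 12*x*y - 40*x*z + 10*x - 2*y*z
(∇×V)₂ = ∂V₁/∂z − ∂V₃/∂x = -6*y^2 - 1
(∇×V)₃ = ∂V₂/∂x − ∂V₁/∂y = 20*z^2 - 10*z - 9
∇×V = (12*x*y - 40*x*z + 10*x - 2*y*z, -6*y^2 - 1, 20*z^2 - 10*z - 9)
At (3, 3, -2): (390, -55, 91).

(390, -55, 91)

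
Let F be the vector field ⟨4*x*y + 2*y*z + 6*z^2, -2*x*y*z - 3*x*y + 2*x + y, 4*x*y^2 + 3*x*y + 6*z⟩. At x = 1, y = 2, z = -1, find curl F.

(23, -30, -2)

(∇×F)₁ = ∂F₃/∂y − ∂F₂/∂z = 10*x*y + 3*x
(∇×F)₂ = ∂F₁/∂z − ∂F₃/∂x = -4*y^2 - y + 12*z
(∇×F)₃ = ∂F₂/∂x − ∂F₁/∂y = -4*x - 2*y*z - 3*y - 2*z + 2
∇×F = (10*x*y + 3*x, -4*y^2 - y + 12*z, -4*x - 2*y*z - 3*y - 2*z + 2)
At (1, 2, -1): (23, -30, -2).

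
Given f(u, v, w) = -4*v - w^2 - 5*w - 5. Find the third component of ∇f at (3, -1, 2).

(∇f)_3 = ∂f/∂w = -2*w - 5
At (3, -1, 2): -9.

-9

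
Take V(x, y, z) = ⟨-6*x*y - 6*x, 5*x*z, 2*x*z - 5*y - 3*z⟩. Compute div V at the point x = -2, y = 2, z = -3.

-25

∂V₁/∂x = -6*y - 6
∂V₂/∂y = 0
∂V₃/∂z = 2*x - 3
∇·V = 2*x - 6*y - 9
At (-2, 2, -3): -25.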